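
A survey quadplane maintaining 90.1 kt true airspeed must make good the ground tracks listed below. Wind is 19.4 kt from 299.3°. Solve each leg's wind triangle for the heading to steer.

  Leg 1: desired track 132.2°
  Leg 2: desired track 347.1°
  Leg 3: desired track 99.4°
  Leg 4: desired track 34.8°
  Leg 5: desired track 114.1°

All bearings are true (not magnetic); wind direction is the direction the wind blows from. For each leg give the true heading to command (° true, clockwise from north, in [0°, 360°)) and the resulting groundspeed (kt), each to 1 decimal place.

Leg 1: heading=135.0°, groundspeed=108.9 kt
Leg 2: heading=337.9°, groundspeed=75.9 kt
Leg 3: heading=95.2°, groundspeed=108.1 kt
Leg 4: heading=22.4°, groundspeed=89.9 kt
Leg 5: heading=113.0°, groundspeed=109.4 kt

Leg 1: desired track 132.2°; wind correction +2.8° → command heading 135.0°, groundspeed 108.9 kt
Leg 2: desired track 347.1°; wind correction -9.2° → command heading 337.9°, groundspeed 75.9 kt
Leg 3: desired track 99.4°; wind correction -4.2° → command heading 95.2°, groundspeed 108.1 kt
Leg 4: desired track 34.8°; wind correction -12.4° → command heading 22.4°, groundspeed 89.9 kt
Leg 5: desired track 114.1°; wind correction -1.1° → command heading 113.0°, groundspeed 109.4 kt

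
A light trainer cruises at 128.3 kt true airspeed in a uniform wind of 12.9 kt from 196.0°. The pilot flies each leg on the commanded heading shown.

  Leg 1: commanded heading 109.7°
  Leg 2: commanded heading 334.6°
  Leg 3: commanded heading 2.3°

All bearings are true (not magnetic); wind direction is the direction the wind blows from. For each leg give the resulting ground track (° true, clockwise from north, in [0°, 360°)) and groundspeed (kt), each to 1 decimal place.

Leg 1: heading 109.7°; drift -5.8° → track 103.9°, groundspeed 128.1 kt
Leg 2: heading 334.6°; drift +3.5° → track 338.1°, groundspeed 138.2 kt
Leg 3: heading 2.3°; drift +1.2° → track 3.5°, groundspeed 140.9 kt

Leg 1: track=103.9°, groundspeed=128.1 kt
Leg 2: track=338.1°, groundspeed=138.2 kt
Leg 3: track=3.5°, groundspeed=140.9 kt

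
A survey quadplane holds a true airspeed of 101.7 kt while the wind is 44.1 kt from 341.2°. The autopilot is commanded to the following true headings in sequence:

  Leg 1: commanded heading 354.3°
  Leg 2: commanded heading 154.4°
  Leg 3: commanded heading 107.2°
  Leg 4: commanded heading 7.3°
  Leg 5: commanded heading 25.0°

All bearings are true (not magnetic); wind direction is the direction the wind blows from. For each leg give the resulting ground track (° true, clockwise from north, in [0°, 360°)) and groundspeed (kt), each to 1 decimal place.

Leg 1: track=4.0°, groundspeed=59.6 kt
Leg 2: track=156.5°, groundspeed=145.6 kt
Leg 3: track=122.8°, groundspeed=132.5 kt
Leg 4: track=24.7°, groundspeed=65.1 kt
Leg 5: track=48.6°, groundspeed=76.2 kt

Leg 1: heading 354.3°; drift +9.7° → track 4.0°, groundspeed 59.6 kt
Leg 2: heading 154.4°; drift +2.1° → track 156.5°, groundspeed 145.6 kt
Leg 3: heading 107.2°; drift +15.6° → track 122.8°, groundspeed 132.5 kt
Leg 4: heading 7.3°; drift +17.4° → track 24.7°, groundspeed 65.1 kt
Leg 5: heading 25.0°; drift +23.6° → track 48.6°, groundspeed 76.2 kt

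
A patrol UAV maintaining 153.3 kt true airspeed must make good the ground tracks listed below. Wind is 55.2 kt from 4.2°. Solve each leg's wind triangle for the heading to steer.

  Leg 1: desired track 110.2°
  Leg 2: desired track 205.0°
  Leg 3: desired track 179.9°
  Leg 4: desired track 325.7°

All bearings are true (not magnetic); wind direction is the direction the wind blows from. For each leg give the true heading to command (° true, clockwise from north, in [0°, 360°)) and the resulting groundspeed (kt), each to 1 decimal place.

Leg 1: heading=89.9°, groundspeed=159.0 kt
Leg 2: heading=212.3°, groundspeed=203.6 kt
Leg 3: heading=178.4°, groundspeed=208.3 kt
Leg 4: heading=338.7°, groundspeed=106.2 kt

Leg 1: desired track 110.2°; wind correction -20.3° → command heading 89.9°, groundspeed 159.0 kt
Leg 2: desired track 205.0°; wind correction +7.3° → command heading 212.3°, groundspeed 203.6 kt
Leg 3: desired track 179.9°; wind correction -1.5° → command heading 178.4°, groundspeed 208.3 kt
Leg 4: desired track 325.7°; wind correction +13.0° → command heading 338.7°, groundspeed 106.2 kt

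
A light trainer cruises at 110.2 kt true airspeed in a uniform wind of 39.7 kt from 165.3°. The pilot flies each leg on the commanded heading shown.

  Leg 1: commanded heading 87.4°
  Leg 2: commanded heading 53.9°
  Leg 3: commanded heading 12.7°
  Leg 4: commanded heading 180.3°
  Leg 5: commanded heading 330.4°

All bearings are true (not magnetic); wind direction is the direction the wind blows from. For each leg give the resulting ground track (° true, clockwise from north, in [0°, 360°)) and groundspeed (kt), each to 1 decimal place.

Leg 1: track=66.5°, groundspeed=109.0 kt
Leg 2: track=37.4°, groundspeed=130.0 kt
Leg 3: track=5.5°, groundspeed=146.6 kt
Leg 4: track=188.4°, groundspeed=72.6 kt
Leg 5: track=334.3°, groundspeed=148.9 kt

Leg 1: heading 87.4°; drift -20.9° → track 66.5°, groundspeed 109.0 kt
Leg 2: heading 53.9°; drift -16.5° → track 37.4°, groundspeed 130.0 kt
Leg 3: heading 12.7°; drift -7.2° → track 5.5°, groundspeed 146.6 kt
Leg 4: heading 180.3°; drift +8.1° → track 188.4°, groundspeed 72.6 kt
Leg 5: heading 330.4°; drift +3.9° → track 334.3°, groundspeed 148.9 kt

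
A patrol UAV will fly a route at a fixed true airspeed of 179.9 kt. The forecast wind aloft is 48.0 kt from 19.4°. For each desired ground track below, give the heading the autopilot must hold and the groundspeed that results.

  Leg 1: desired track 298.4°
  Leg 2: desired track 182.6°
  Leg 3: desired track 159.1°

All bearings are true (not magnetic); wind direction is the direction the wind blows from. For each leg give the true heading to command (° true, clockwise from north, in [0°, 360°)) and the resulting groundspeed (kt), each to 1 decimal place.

Leg 1: desired track 298.4°; wind correction +15.3° → command heading 313.7°, groundspeed 166.0 kt
Leg 2: desired track 182.6°; wind correction -4.4° → command heading 178.2°, groundspeed 225.3 kt
Leg 3: desired track 159.1°; wind correction -9.9° → command heading 149.2°, groundspeed 213.8 kt

Leg 1: heading=313.7°, groundspeed=166.0 kt
Leg 2: heading=178.2°, groundspeed=225.3 kt
Leg 3: heading=149.2°, groundspeed=213.8 kt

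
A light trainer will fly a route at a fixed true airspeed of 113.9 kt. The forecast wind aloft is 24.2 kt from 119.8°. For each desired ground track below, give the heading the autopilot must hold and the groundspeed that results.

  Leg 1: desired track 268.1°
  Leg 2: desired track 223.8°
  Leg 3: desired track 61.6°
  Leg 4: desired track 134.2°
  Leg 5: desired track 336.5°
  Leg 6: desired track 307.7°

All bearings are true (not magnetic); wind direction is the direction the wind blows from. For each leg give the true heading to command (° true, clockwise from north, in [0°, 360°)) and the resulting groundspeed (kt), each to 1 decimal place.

Leg 1: desired track 268.1°; wind correction -6.4° → command heading 261.7°, groundspeed 133.8 kt
Leg 2: desired track 223.8°; wind correction -11.9° → command heading 211.9°, groundspeed 117.3 kt
Leg 3: desired track 61.6°; wind correction +10.4° → command heading 72.0°, groundspeed 99.3 kt
Leg 4: desired track 134.2°; wind correction -3.0° → command heading 131.2°, groundspeed 90.3 kt
Leg 5: desired track 336.5°; wind correction +7.3° → command heading 343.8°, groundspeed 132.4 kt
Leg 6: desired track 307.7°; wind correction +1.7° → command heading 309.4°, groundspeed 137.8 kt

Leg 1: heading=261.7°, groundspeed=133.8 kt
Leg 2: heading=211.9°, groundspeed=117.3 kt
Leg 3: heading=72.0°, groundspeed=99.3 kt
Leg 4: heading=131.2°, groundspeed=90.3 kt
Leg 5: heading=343.8°, groundspeed=132.4 kt
Leg 6: heading=309.4°, groundspeed=137.8 kt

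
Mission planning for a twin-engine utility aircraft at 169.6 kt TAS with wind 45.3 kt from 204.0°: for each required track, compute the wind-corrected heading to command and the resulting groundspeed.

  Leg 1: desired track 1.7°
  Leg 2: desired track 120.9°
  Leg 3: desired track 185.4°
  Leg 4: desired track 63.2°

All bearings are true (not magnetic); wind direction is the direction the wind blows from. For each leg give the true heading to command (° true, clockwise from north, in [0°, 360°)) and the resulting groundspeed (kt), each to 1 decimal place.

Leg 1: heading=355.9°, groundspeed=210.6 kt
Leg 2: heading=136.3°, groundspeed=158.1 kt
Leg 3: heading=190.3°, groundspeed=126.0 kt
Leg 4: heading=72.9°, groundspeed=202.3 kt

Leg 1: desired track 1.7°; wind correction -5.8° → command heading 355.9°, groundspeed 210.6 kt
Leg 2: desired track 120.9°; wind correction +15.4° → command heading 136.3°, groundspeed 158.1 kt
Leg 3: desired track 185.4°; wind correction +4.9° → command heading 190.3°, groundspeed 126.0 kt
Leg 4: desired track 63.2°; wind correction +9.7° → command heading 72.9°, groundspeed 202.3 kt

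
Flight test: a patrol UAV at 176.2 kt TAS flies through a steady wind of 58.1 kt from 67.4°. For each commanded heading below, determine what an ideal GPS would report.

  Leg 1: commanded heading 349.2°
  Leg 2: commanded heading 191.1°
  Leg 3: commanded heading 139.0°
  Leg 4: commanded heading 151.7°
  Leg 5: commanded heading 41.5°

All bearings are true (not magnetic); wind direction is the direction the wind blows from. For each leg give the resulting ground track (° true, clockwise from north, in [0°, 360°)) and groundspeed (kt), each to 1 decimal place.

Leg 1: heading 349.2°; drift -19.1° → track 330.1°, groundspeed 173.9 kt
Leg 2: heading 191.1°; drift +13.1° → track 204.2°, groundspeed 214.0 kt
Leg 3: heading 139.0°; drift +19.3° → track 158.3°, groundspeed 167.2 kt
Leg 4: heading 151.7°; drift +18.7° → track 170.4°, groundspeed 180.0 kt
Leg 5: heading 41.5°; drift -11.6° → track 29.9°, groundspeed 126.5 kt

Leg 1: track=330.1°, groundspeed=173.9 kt
Leg 2: track=204.2°, groundspeed=214.0 kt
Leg 3: track=158.3°, groundspeed=167.2 kt
Leg 4: track=170.4°, groundspeed=180.0 kt
Leg 5: track=29.9°, groundspeed=126.5 kt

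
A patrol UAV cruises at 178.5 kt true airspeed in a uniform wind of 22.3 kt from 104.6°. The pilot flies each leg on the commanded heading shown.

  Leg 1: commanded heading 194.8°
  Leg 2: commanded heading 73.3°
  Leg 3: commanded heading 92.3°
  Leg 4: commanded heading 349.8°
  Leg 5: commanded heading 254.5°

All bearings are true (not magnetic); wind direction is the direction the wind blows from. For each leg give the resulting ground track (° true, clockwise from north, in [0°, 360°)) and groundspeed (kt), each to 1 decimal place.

Leg 1: track=201.9°, groundspeed=180.0 kt
Leg 2: track=69.1°, groundspeed=159.9 kt
Leg 3: track=90.6°, groundspeed=156.8 kt
Leg 4: track=343.6°, groundspeed=188.9 kt
Leg 5: track=257.7°, groundspeed=198.1 kt

Leg 1: heading 194.8°; drift +7.1° → track 201.9°, groundspeed 180.0 kt
Leg 2: heading 73.3°; drift -4.2° → track 69.1°, groundspeed 159.9 kt
Leg 3: heading 92.3°; drift -1.7° → track 90.6°, groundspeed 156.8 kt
Leg 4: heading 349.8°; drift -6.2° → track 343.6°, groundspeed 188.9 kt
Leg 5: heading 254.5°; drift +3.2° → track 257.7°, groundspeed 198.1 kt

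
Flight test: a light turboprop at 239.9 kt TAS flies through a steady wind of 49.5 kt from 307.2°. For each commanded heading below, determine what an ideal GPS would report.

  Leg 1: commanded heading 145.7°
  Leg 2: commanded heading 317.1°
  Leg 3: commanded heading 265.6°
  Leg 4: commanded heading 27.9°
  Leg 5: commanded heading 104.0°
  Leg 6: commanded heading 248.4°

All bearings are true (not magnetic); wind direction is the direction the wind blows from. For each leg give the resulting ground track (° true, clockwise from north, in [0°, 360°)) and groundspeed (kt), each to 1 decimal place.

Leg 1: heading 145.7°; drift -3.1° → track 142.6°, groundspeed 287.3 kt
Leg 2: heading 317.1°; drift +2.5° → track 319.6°, groundspeed 191.3 kt
Leg 3: heading 265.6°; drift -9.2° → track 256.4°, groundspeed 205.5 kt
Leg 4: heading 27.9°; drift +11.9° → track 39.8°, groundspeed 237.0 kt
Leg 5: heading 104.0°; drift +3.9° → track 107.9°, groundspeed 286.1 kt
Leg 6: heading 248.4°; drift -11.2° → track 237.2°, groundspeed 218.4 kt

Leg 1: track=142.6°, groundspeed=287.3 kt
Leg 2: track=319.6°, groundspeed=191.3 kt
Leg 3: track=256.4°, groundspeed=205.5 kt
Leg 4: track=39.8°, groundspeed=237.0 kt
Leg 5: track=107.9°, groundspeed=286.1 kt
Leg 6: track=237.2°, groundspeed=218.4 kt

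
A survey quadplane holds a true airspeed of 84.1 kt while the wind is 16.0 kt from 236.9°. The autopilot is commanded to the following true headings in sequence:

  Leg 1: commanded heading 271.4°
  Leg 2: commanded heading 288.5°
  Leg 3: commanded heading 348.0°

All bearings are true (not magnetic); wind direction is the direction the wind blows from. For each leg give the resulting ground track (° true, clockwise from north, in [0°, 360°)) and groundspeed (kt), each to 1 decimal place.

Leg 1: heading 271.4°; drift +7.3° → track 278.7°, groundspeed 71.5 kt
Leg 2: heading 288.5°; drift +9.6° → track 298.1°, groundspeed 75.2 kt
Leg 3: heading 348.0°; drift +9.4° → track 357.4°, groundspeed 91.1 kt

Leg 1: track=278.7°, groundspeed=71.5 kt
Leg 2: track=298.1°, groundspeed=75.2 kt
Leg 3: track=357.4°, groundspeed=91.1 kt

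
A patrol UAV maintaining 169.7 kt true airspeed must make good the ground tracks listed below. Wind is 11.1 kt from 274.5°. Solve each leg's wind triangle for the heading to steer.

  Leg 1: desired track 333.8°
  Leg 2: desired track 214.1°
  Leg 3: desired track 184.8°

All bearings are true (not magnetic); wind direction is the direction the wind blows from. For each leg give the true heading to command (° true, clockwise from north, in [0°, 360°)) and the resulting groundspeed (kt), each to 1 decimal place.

Leg 1: heading=330.6°, groundspeed=163.8 kt
Leg 2: heading=217.4°, groundspeed=163.9 kt
Leg 3: heading=188.6°, groundspeed=169.3 kt

Leg 1: desired track 333.8°; wind correction -3.2° → command heading 330.6°, groundspeed 163.8 kt
Leg 2: desired track 214.1°; wind correction +3.3° → command heading 217.4°, groundspeed 163.9 kt
Leg 3: desired track 184.8°; wind correction +3.8° → command heading 188.6°, groundspeed 169.3 kt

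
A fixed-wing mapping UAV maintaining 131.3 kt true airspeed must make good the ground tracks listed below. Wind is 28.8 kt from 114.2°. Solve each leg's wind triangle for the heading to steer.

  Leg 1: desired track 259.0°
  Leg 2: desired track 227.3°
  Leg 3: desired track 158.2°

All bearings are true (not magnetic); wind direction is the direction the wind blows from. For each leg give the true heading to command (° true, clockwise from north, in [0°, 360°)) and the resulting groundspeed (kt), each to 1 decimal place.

Leg 1: desired track 259.0°; wind correction -7.3° → command heading 251.7°, groundspeed 153.8 kt
Leg 2: desired track 227.3°; wind correction -11.6° → command heading 215.7°, groundspeed 139.9 kt
Leg 3: desired track 158.2°; wind correction -8.8° → command heading 149.4°, groundspeed 109.0 kt

Leg 1: heading=251.7°, groundspeed=153.8 kt
Leg 2: heading=215.7°, groundspeed=139.9 kt
Leg 3: heading=149.4°, groundspeed=109.0 kt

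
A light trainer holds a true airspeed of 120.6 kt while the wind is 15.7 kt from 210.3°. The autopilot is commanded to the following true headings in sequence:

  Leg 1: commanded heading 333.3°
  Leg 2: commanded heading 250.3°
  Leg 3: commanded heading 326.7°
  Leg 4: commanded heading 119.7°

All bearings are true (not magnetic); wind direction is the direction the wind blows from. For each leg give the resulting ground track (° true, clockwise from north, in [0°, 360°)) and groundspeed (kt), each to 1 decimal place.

Leg 1: heading 333.3°; drift +5.8° → track 339.1°, groundspeed 129.8 kt
Leg 2: heading 250.3°; drift +5.3° → track 255.6°, groundspeed 109.0 kt
Leg 3: heading 326.7°; drift +6.3° → track 333.0°, groundspeed 128.4 kt
Leg 4: heading 119.7°; drift -7.4° → track 112.3°, groundspeed 121.8 kt

Leg 1: track=339.1°, groundspeed=129.8 kt
Leg 2: track=255.6°, groundspeed=109.0 kt
Leg 3: track=333.0°, groundspeed=128.4 kt
Leg 4: track=112.3°, groundspeed=121.8 kt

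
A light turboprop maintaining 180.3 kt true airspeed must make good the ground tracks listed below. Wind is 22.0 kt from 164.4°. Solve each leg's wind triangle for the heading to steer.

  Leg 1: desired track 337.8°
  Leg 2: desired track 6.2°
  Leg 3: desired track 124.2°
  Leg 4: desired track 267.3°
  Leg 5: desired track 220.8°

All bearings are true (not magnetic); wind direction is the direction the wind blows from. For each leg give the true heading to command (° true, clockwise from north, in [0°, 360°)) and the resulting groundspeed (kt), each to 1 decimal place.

Leg 1: desired track 337.8°; wind correction -0.8° → command heading 337.0°, groundspeed 202.1 kt
Leg 2: desired track 6.2°; wind correction +2.6° → command heading 8.8°, groundspeed 200.5 kt
Leg 3: desired track 124.2°; wind correction +4.5° → command heading 128.7°, groundspeed 162.9 kt
Leg 4: desired track 267.3°; wind correction -6.8° → command heading 260.5°, groundspeed 183.9 kt
Leg 5: desired track 220.8°; wind correction -5.8° → command heading 215.0°, groundspeed 167.2 kt

Leg 1: heading=337.0°, groundspeed=202.1 kt
Leg 2: heading=8.8°, groundspeed=200.5 kt
Leg 3: heading=128.7°, groundspeed=162.9 kt
Leg 4: heading=260.5°, groundspeed=183.9 kt
Leg 5: heading=215.0°, groundspeed=167.2 kt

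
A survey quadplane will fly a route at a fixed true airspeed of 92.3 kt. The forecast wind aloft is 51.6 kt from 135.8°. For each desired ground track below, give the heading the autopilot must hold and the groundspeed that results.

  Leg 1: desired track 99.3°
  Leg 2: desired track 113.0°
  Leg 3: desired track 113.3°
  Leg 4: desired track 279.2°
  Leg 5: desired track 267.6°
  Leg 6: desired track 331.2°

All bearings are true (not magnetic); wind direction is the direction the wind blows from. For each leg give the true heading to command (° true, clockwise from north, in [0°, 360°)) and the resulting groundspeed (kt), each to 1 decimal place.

Leg 1: heading=118.7°, groundspeed=45.6 kt
Leg 2: heading=125.5°, groundspeed=42.5 kt
Leg 3: heading=125.7°, groundspeed=42.5 kt
Leg 4: heading=259.7°, groundspeed=128.4 kt
Leg 5: heading=243.0°, groundspeed=118.3 kt
Leg 6: heading=339.7°, groundspeed=141.0 kt

Leg 1: desired track 99.3°; wind correction +19.4° → command heading 118.7°, groundspeed 45.6 kt
Leg 2: desired track 113.0°; wind correction +12.5° → command heading 125.5°, groundspeed 42.5 kt
Leg 3: desired track 113.3°; wind correction +12.4° → command heading 125.7°, groundspeed 42.5 kt
Leg 4: desired track 279.2°; wind correction -19.5° → command heading 259.7°, groundspeed 128.4 kt
Leg 5: desired track 267.6°; wind correction -24.6° → command heading 243.0°, groundspeed 118.3 kt
Leg 6: desired track 331.2°; wind correction +8.5° → command heading 339.7°, groundspeed 141.0 kt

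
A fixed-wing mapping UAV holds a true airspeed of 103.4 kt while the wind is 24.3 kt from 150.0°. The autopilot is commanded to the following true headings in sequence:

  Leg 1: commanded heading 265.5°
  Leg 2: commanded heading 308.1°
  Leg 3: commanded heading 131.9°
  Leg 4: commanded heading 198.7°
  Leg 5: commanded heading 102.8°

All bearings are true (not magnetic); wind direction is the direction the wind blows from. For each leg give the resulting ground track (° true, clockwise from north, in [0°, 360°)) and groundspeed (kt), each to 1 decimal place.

Leg 1: track=276.4°, groundspeed=116.0 kt
Leg 2: track=312.2°, groundspeed=126.3 kt
Leg 3: track=126.5°, groundspeed=80.7 kt
Leg 4: track=210.5°, groundspeed=89.2 kt
Leg 5: track=91.2°, groundspeed=88.7 kt

Leg 1: heading 265.5°; drift +10.9° → track 276.4°, groundspeed 116.0 kt
Leg 2: heading 308.1°; drift +4.1° → track 312.2°, groundspeed 126.3 kt
Leg 3: heading 131.9°; drift -5.4° → track 126.5°, groundspeed 80.7 kt
Leg 4: heading 198.7°; drift +11.8° → track 210.5°, groundspeed 89.2 kt
Leg 5: heading 102.8°; drift -11.6° → track 91.2°, groundspeed 88.7 kt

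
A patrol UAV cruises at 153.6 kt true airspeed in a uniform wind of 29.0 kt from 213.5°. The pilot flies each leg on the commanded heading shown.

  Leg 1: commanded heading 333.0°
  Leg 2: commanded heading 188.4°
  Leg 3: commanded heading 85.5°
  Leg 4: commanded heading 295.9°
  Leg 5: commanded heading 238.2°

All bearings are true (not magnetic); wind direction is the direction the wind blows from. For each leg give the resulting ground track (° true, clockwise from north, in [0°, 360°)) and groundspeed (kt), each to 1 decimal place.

Leg 1: track=341.6°, groundspeed=169.8 kt
Leg 2: track=182.9°, groundspeed=127.9 kt
Leg 3: track=77.9°, groundspeed=173.0 kt
Leg 4: track=306.8°, groundspeed=152.5 kt
Leg 5: track=243.6°, groundspeed=127.8 kt

Leg 1: heading 333.0°; drift +8.6° → track 341.6°, groundspeed 169.8 kt
Leg 2: heading 188.4°; drift -5.5° → track 182.9°, groundspeed 127.9 kt
Leg 3: heading 85.5°; drift -7.6° → track 77.9°, groundspeed 173.0 kt
Leg 4: heading 295.9°; drift +10.9° → track 306.8°, groundspeed 152.5 kt
Leg 5: heading 238.2°; drift +5.4° → track 243.6°, groundspeed 127.8 kt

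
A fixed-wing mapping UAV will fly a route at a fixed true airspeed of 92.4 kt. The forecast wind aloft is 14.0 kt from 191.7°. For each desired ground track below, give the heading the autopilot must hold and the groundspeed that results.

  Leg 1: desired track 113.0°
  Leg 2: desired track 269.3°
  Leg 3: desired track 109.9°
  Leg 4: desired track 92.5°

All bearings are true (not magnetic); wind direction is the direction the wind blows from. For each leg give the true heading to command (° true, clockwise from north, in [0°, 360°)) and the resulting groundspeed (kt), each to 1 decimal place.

Leg 1: desired track 113.0°; wind correction +8.5° → command heading 121.5°, groundspeed 88.6 kt
Leg 2: desired track 269.3°; wind correction -8.5° → command heading 260.8°, groundspeed 88.4 kt
Leg 3: desired track 109.9°; wind correction +8.6° → command heading 118.5°, groundspeed 89.4 kt
Leg 4: desired track 92.5°; wind correction +8.6° → command heading 101.1°, groundspeed 93.6 kt

Leg 1: heading=121.5°, groundspeed=88.6 kt
Leg 2: heading=260.8°, groundspeed=88.4 kt
Leg 3: heading=118.5°, groundspeed=89.4 kt
Leg 4: heading=101.1°, groundspeed=93.6 kt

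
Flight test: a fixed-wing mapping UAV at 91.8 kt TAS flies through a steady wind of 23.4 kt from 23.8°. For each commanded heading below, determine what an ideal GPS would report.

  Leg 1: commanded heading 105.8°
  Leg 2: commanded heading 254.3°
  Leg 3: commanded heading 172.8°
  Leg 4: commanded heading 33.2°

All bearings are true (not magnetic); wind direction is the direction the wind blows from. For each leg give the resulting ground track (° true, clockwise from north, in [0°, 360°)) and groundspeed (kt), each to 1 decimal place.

Leg 1: track=120.5°, groundspeed=91.5 kt
Leg 2: track=244.7°, groundspeed=108.2 kt
Leg 3: track=178.9°, groundspeed=112.5 kt
Leg 4: track=36.4°, groundspeed=68.8 kt

Leg 1: heading 105.8°; drift +14.7° → track 120.5°, groundspeed 91.5 kt
Leg 2: heading 254.3°; drift -9.6° → track 244.7°, groundspeed 108.2 kt
Leg 3: heading 172.8°; drift +6.1° → track 178.9°, groundspeed 112.5 kt
Leg 4: heading 33.2°; drift +3.2° → track 36.4°, groundspeed 68.8 kt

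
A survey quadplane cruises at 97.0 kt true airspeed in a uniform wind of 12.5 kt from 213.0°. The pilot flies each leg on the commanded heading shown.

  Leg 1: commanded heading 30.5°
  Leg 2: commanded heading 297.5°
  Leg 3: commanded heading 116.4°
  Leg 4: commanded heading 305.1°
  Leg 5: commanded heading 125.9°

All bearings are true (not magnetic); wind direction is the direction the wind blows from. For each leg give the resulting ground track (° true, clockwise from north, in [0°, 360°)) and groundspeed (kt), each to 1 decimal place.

Leg 1: track=30.8°, groundspeed=109.5 kt
Leg 2: track=304.9°, groundspeed=96.6 kt
Leg 3: track=109.2°, groundspeed=99.2 kt
Leg 4: track=312.4°, groundspeed=98.3 kt
Leg 5: track=118.5°, groundspeed=97.2 kt

Leg 1: heading 30.5°; drift +0.3° → track 30.8°, groundspeed 109.5 kt
Leg 2: heading 297.5°; drift +7.4° → track 304.9°, groundspeed 96.6 kt
Leg 3: heading 116.4°; drift -7.2° → track 109.2°, groundspeed 99.2 kt
Leg 4: heading 305.1°; drift +7.3° → track 312.4°, groundspeed 98.3 kt
Leg 5: heading 125.9°; drift -7.4° → track 118.5°, groundspeed 97.2 kt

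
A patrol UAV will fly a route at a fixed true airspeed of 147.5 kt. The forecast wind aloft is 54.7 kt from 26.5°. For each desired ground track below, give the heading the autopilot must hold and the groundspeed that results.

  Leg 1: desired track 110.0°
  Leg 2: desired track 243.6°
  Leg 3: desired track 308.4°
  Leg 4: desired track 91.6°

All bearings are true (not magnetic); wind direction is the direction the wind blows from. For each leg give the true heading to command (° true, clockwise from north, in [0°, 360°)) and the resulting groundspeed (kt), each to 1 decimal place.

Leg 1: desired track 110.0°; wind correction -21.6° → command heading 88.4°, groundspeed 130.9 kt
Leg 2: desired track 243.6°; wind correction +12.9° → command heading 256.5°, groundspeed 187.4 kt
Leg 3: desired track 308.4°; wind correction +21.3° → command heading 329.7°, groundspeed 126.2 kt
Leg 4: desired track 91.6°; wind correction -19.7° → command heading 71.9°, groundspeed 115.9 kt

Leg 1: heading=88.4°, groundspeed=130.9 kt
Leg 2: heading=256.5°, groundspeed=187.4 kt
Leg 3: heading=329.7°, groundspeed=126.2 kt
Leg 4: heading=71.9°, groundspeed=115.9 kt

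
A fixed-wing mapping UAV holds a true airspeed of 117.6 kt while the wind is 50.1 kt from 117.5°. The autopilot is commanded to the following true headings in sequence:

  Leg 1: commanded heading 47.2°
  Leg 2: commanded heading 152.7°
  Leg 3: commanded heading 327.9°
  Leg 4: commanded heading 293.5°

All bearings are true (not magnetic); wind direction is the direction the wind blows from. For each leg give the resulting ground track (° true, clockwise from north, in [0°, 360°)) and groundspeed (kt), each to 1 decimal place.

Leg 1: heading 47.2°; drift -25.1° → track 22.1°, groundspeed 111.2 kt
Leg 2: heading 152.7°; drift +20.6° → track 173.3°, groundspeed 81.9 kt
Leg 3: heading 327.9°; drift -9.0° → track 318.9°, groundspeed 162.8 kt
Leg 4: heading 293.5°; drift +1.2° → track 294.7°, groundspeed 167.6 kt

Leg 1: track=22.1°, groundspeed=111.2 kt
Leg 2: track=173.3°, groundspeed=81.9 kt
Leg 3: track=318.9°, groundspeed=162.8 kt
Leg 4: track=294.7°, groundspeed=167.6 kt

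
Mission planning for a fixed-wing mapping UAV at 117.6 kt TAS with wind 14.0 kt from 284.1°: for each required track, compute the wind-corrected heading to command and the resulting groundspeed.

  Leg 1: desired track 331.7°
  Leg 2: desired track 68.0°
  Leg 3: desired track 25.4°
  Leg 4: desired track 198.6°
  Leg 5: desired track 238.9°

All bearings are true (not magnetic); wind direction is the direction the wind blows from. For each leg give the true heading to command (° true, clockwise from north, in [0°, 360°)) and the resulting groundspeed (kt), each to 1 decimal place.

Leg 1: desired track 331.7°; wind correction -5.0° → command heading 326.7°, groundspeed 107.7 kt
Leg 2: desired track 68.0°; wind correction -4.0° → command heading 64.0°, groundspeed 128.6 kt
Leg 3: desired track 25.4°; wind correction -6.7° → command heading 18.7°, groundspeed 119.5 kt
Leg 4: desired track 198.6°; wind correction +6.8° → command heading 205.4°, groundspeed 115.7 kt
Leg 5: desired track 238.9°; wind correction +4.8° → command heading 243.7°, groundspeed 107.3 kt

Leg 1: heading=326.7°, groundspeed=107.7 kt
Leg 2: heading=64.0°, groundspeed=128.6 kt
Leg 3: heading=18.7°, groundspeed=119.5 kt
Leg 4: heading=205.4°, groundspeed=115.7 kt
Leg 5: heading=243.7°, groundspeed=107.3 kt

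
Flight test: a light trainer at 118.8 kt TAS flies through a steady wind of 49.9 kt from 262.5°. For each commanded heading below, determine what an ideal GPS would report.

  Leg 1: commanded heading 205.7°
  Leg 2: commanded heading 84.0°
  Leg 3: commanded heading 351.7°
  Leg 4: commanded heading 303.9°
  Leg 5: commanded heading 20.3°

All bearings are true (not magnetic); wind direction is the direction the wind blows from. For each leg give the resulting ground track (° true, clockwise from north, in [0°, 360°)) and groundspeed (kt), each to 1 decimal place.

Leg 1: track=181.2°, groundspeed=100.6 kt
Leg 2: track=83.6°, groundspeed=168.7 kt
Leg 3: track=14.6°, groundspeed=128.2 kt
Leg 4: track=326.0°, groundspeed=87.8 kt
Leg 5: track=37.6°, groundspeed=148.8 kt

Leg 1: heading 205.7°; drift -24.5° → track 181.2°, groundspeed 100.6 kt
Leg 2: heading 84.0°; drift -0.4° → track 83.6°, groundspeed 168.7 kt
Leg 3: heading 351.7°; drift +22.9° → track 14.6°, groundspeed 128.2 kt
Leg 4: heading 303.9°; drift +22.1° → track 326.0°, groundspeed 87.8 kt
Leg 5: heading 20.3°; drift +17.3° → track 37.6°, groundspeed 148.8 kt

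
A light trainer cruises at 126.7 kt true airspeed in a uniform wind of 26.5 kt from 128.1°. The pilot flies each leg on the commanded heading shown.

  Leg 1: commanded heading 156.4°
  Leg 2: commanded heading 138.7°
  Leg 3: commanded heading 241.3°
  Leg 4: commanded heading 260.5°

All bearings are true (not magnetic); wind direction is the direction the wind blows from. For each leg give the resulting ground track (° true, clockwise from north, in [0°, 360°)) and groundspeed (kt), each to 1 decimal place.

Leg 1: track=163.3°, groundspeed=104.1 kt
Leg 2: track=141.5°, groundspeed=100.8 kt
Leg 3: track=251.4°, groundspeed=139.3 kt
Leg 4: track=268.2°, groundspeed=145.9 kt

Leg 1: heading 156.4°; drift +6.9° → track 163.3°, groundspeed 104.1 kt
Leg 2: heading 138.7°; drift +2.8° → track 141.5°, groundspeed 100.8 kt
Leg 3: heading 241.3°; drift +10.1° → track 251.4°, groundspeed 139.3 kt
Leg 4: heading 260.5°; drift +7.7° → track 268.2°, groundspeed 145.9 kt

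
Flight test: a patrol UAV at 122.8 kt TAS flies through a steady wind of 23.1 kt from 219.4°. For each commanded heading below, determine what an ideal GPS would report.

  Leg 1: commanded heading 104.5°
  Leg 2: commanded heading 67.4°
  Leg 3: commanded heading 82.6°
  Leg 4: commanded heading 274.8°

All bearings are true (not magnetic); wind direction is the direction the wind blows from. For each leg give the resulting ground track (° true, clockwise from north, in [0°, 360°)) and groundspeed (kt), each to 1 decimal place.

Leg 1: track=95.5°, groundspeed=134.2 kt
Leg 2: track=63.1°, groundspeed=143.6 kt
Leg 3: track=76.1°, groundspeed=140.5 kt
Leg 4: track=284.6°, groundspeed=111.3 kt

Leg 1: heading 104.5°; drift -9.0° → track 95.5°, groundspeed 134.2 kt
Leg 2: heading 67.4°; drift -4.3° → track 63.1°, groundspeed 143.6 kt
Leg 3: heading 82.6°; drift -6.5° → track 76.1°, groundspeed 140.5 kt
Leg 4: heading 274.8°; drift +9.8° → track 284.6°, groundspeed 111.3 kt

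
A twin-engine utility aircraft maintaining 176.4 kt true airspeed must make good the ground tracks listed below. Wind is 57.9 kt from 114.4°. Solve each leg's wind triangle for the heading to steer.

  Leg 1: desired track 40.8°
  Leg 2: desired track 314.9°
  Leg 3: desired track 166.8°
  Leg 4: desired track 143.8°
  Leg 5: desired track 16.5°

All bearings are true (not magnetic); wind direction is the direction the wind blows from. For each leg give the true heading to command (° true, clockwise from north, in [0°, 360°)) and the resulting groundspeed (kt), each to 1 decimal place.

Leg 1: desired track 40.8°; wind correction +18.4° → command heading 59.2°, groundspeed 151.1 kt
Leg 2: desired track 314.9°; wind correction +6.6° → command heading 321.5°, groundspeed 229.5 kt
Leg 3: desired track 166.8°; wind correction -15.1° → command heading 151.7°, groundspeed 135.0 kt
Leg 4: desired track 143.8°; wind correction -9.3° → command heading 134.5°, groundspeed 123.7 kt
Leg 5: desired track 16.5°; wind correction +19.0° → command heading 35.5°, groundspeed 174.8 kt

Leg 1: heading=59.2°, groundspeed=151.1 kt
Leg 2: heading=321.5°, groundspeed=229.5 kt
Leg 3: heading=151.7°, groundspeed=135.0 kt
Leg 4: heading=134.5°, groundspeed=123.7 kt
Leg 5: heading=35.5°, groundspeed=174.8 kt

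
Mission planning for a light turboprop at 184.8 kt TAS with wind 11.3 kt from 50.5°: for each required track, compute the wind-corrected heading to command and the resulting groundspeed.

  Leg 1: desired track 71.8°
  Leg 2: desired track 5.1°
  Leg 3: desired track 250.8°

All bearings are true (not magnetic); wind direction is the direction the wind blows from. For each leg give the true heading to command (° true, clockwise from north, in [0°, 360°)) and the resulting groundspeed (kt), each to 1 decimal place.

Leg 1: desired track 71.8°; wind correction -1.3° → command heading 70.5°, groundspeed 174.2 kt
Leg 2: desired track 5.1°; wind correction +2.5° → command heading 7.6°, groundspeed 176.7 kt
Leg 3: desired track 250.8°; wind correction +1.2° → command heading 252.0°, groundspeed 195.4 kt

Leg 1: heading=70.5°, groundspeed=174.2 kt
Leg 2: heading=7.6°, groundspeed=176.7 kt
Leg 3: heading=252.0°, groundspeed=195.4 kt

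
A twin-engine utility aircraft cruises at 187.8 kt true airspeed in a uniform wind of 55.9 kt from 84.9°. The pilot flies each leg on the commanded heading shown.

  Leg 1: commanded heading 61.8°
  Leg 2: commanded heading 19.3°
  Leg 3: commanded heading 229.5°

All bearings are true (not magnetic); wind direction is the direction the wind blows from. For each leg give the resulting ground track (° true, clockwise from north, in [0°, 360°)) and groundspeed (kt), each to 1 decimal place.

Leg 1: track=52.7°, groundspeed=138.1 kt
Leg 2: track=2.1°, groundspeed=172.4 kt
Leg 3: track=237.4°, groundspeed=235.6 kt

Leg 1: heading 61.8°; drift -9.1° → track 52.7°, groundspeed 138.1 kt
Leg 2: heading 19.3°; drift -17.2° → track 2.1°, groundspeed 172.4 kt
Leg 3: heading 229.5°; drift +7.9° → track 237.4°, groundspeed 235.6 kt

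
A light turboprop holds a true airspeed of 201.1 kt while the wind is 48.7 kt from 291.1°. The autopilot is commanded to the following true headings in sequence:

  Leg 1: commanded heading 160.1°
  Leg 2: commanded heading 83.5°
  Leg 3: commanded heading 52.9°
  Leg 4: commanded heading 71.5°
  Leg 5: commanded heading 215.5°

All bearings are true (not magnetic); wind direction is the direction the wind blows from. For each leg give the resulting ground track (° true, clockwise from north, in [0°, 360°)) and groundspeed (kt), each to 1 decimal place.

Leg 1: heading 160.1°; drift -9.0° → track 151.1°, groundspeed 235.9 kt
Leg 2: heading 83.5°; drift +5.3° → track 88.8°, groundspeed 245.3 kt
Leg 3: heading 52.9°; drift +10.3° → track 63.2°, groundspeed 230.5 kt
Leg 4: heading 71.5°; drift +7.4° → track 78.9°, groundspeed 240.6 kt
Leg 5: heading 215.5°; drift -14.0° → track 201.5°, groundspeed 194.8 kt

Leg 1: track=151.1°, groundspeed=235.9 kt
Leg 2: track=88.8°, groundspeed=245.3 kt
Leg 3: track=63.2°, groundspeed=230.5 kt
Leg 4: track=78.9°, groundspeed=240.6 kt
Leg 5: track=201.5°, groundspeed=194.8 kt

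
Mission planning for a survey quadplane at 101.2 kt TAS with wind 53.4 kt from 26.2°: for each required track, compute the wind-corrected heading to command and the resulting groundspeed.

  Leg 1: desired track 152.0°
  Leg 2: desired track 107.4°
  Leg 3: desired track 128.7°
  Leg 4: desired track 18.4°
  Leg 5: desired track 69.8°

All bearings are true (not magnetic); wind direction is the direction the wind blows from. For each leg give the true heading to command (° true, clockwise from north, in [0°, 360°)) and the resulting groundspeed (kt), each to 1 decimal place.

Leg 1: desired track 152.0°; wind correction -25.3° → command heading 126.7°, groundspeed 122.7 kt
Leg 2: desired track 107.4°; wind correction -31.4° → command heading 76.0°, groundspeed 78.2 kt
Leg 3: desired track 128.7°; wind correction -31.0° → command heading 97.7°, groundspeed 98.3 kt
Leg 4: desired track 18.4°; wind correction +4.1° → command heading 22.5°, groundspeed 48.0 kt
Leg 5: desired track 69.8°; wind correction -21.3° → command heading 48.5°, groundspeed 55.6 kt

Leg 1: heading=126.7°, groundspeed=122.7 kt
Leg 2: heading=76.0°, groundspeed=78.2 kt
Leg 3: heading=97.7°, groundspeed=98.3 kt
Leg 4: heading=22.5°, groundspeed=48.0 kt
Leg 5: heading=48.5°, groundspeed=55.6 kt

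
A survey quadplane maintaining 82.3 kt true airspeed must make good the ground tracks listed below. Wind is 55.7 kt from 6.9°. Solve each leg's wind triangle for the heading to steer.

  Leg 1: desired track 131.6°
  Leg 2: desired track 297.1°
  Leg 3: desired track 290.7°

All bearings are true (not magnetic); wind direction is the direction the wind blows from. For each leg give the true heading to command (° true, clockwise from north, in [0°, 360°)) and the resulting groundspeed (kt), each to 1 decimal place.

Leg 1: desired track 131.6°; wind correction -33.8° → command heading 97.8°, groundspeed 100.1 kt
Leg 2: desired track 297.1°; wind correction +39.4° → command heading 336.5°, groundspeed 44.3 kt
Leg 3: desired track 290.7°; wind correction +41.1° → command heading 331.8°, groundspeed 48.7 kt

Leg 1: heading=97.8°, groundspeed=100.1 kt
Leg 2: heading=336.5°, groundspeed=44.3 kt
Leg 3: heading=331.8°, groundspeed=48.7 kt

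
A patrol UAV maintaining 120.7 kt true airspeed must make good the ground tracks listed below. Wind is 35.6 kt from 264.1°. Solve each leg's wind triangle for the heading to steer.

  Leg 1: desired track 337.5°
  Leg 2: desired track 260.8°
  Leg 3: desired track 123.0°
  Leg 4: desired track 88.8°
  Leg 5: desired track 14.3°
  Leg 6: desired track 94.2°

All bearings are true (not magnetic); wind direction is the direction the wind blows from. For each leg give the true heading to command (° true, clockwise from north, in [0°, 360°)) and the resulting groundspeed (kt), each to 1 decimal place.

Leg 1: desired track 337.5°; wind correction -16.4° → command heading 321.1°, groundspeed 105.6 kt
Leg 2: desired track 260.8°; wind correction +1.0° → command heading 261.8°, groundspeed 85.1 kt
Leg 3: desired track 123.0°; wind correction +10.7° → command heading 133.7°, groundspeed 146.3 kt
Leg 4: desired track 88.8°; wind correction +1.4° → command heading 90.2°, groundspeed 156.1 kt
Leg 5: desired track 14.3°; wind correction -16.1° → command heading 358.2°, groundspeed 128.3 kt
Leg 6: desired track 94.2°; wind correction +3.0° → command heading 97.2°, groundspeed 155.6 kt

Leg 1: heading=321.1°, groundspeed=105.6 kt
Leg 2: heading=261.8°, groundspeed=85.1 kt
Leg 3: heading=133.7°, groundspeed=146.3 kt
Leg 4: heading=90.2°, groundspeed=156.1 kt
Leg 5: heading=358.2°, groundspeed=128.3 kt
Leg 6: heading=97.2°, groundspeed=155.6 kt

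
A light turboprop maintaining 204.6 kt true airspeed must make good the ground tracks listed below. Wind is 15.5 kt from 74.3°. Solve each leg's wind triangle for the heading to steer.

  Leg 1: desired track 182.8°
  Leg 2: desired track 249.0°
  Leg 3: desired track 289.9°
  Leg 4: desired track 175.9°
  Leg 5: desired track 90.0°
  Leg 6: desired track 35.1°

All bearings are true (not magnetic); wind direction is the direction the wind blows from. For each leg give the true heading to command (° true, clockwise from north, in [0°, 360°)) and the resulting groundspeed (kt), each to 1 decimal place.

Leg 1: heading=178.7°, groundspeed=209.0 kt
Leg 2: heading=248.6°, groundspeed=220.0 kt
Leg 3: heading=292.4°, groundspeed=217.0 kt
Leg 4: heading=171.6°, groundspeed=207.2 kt
Leg 5: heading=88.8°, groundspeed=189.6 kt
Leg 6: heading=37.8°, groundspeed=192.4 kt

Leg 1: desired track 182.8°; wind correction -4.1° → command heading 178.7°, groundspeed 209.0 kt
Leg 2: desired track 249.0°; wind correction -0.4° → command heading 248.6°, groundspeed 220.0 kt
Leg 3: desired track 289.9°; wind correction +2.5° → command heading 292.4°, groundspeed 217.0 kt
Leg 4: desired track 175.9°; wind correction -4.3° → command heading 171.6°, groundspeed 207.2 kt
Leg 5: desired track 90.0°; wind correction -1.2° → command heading 88.8°, groundspeed 189.6 kt
Leg 6: desired track 35.1°; wind correction +2.7° → command heading 37.8°, groundspeed 192.4 kt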